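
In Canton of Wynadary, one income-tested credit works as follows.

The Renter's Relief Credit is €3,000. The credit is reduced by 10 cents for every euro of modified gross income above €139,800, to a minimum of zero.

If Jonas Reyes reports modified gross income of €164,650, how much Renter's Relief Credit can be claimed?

Renter's Relief Credit: 10% of the €24,850 excess over €139,800 is €2,485; credit = €3,000 − €2,485 = €515.

€515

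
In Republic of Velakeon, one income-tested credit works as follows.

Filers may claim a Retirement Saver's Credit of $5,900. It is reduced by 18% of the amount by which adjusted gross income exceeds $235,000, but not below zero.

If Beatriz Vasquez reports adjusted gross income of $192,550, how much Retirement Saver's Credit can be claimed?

Retirement Saver's Credit: $192,550 is at or below the $235,000 threshold, so the full $5,900 applies.

$5,900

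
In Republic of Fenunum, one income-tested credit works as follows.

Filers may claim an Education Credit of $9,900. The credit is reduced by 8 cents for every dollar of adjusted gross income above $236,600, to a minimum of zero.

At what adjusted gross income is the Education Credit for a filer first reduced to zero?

$360,350

The credit falls by 8% of each dollar above $236,600, so it reaches zero when the excess is $9,900 / 8% = $123,750: income = $236,600 + $123,750 = $360,350.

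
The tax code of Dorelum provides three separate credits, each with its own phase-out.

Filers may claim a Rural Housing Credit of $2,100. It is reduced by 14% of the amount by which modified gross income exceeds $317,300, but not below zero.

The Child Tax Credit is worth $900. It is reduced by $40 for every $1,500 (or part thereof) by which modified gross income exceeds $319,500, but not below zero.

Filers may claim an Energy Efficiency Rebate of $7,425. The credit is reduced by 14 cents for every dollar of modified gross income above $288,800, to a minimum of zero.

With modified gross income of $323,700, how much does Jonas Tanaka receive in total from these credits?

$4,523

Rural Housing Credit: 14% of the $6,400 excess over $317,300 is $896; credit = $2,100 − $896 = $1,204.
Child Tax Credit: income exceeds $319,500 by $4,200, which is 3 full-or-partial $1,500 increments; reduction = 3 × $40 = $120, leaving $780.
Energy Efficiency Rebate: 14% of the $34,900 excess over $288,800 is $4,886; credit = $7,425 − $4,886 = $2,539.
Total: $1,204 + $780 + $2,539 = $4,523.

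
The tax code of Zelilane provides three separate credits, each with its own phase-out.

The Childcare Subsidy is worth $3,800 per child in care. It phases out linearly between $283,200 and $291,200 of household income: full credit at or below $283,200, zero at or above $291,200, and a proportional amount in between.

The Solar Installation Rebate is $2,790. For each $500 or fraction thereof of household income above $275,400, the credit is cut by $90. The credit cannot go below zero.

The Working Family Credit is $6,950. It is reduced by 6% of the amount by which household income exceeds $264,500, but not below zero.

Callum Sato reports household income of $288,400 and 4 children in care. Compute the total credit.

Childcare Subsidy: base = 4 × $3,800 = $15,200. $288,400 is $5,200 into a $8,000 phase-out range, leaving 2,800/8,000 of the credit: $15,200 × 2,800/8,000 = $5,320.
Solar Installation Rebate: income exceeds $275,400 by $13,000, which is 26 full-or-partial $500 increments; reduction = 26 × $90 = $2,340, leaving $450.
Working Family Credit: 6% of the $23,900 excess over $264,500 is $1,434; credit = $6,950 − $1,434 = $5,516.
Total: $5,320 + $450 + $5,516 = $11,286.

$11,286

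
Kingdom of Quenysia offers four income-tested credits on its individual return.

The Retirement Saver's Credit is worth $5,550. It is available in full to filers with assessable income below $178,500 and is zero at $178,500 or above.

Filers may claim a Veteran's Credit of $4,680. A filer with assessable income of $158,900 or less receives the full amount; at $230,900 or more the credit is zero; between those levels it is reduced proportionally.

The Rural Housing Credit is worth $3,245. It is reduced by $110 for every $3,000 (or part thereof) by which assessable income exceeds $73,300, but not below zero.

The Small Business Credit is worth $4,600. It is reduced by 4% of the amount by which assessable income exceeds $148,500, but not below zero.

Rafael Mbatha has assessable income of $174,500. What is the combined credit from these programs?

Retirement Saver's Credit: $174,500 is below the $178,500 cutoff, so the full $5,550 applies.
Veteran's Credit: $174,500 is $15,600 into a $72,000 phase-out range, leaving 56,400/72,000 of the credit: $4,680 × 56,400/72,000 = $3,666.
Rural Housing Credit: income exceeds $73,300 by $101,200 → 34 increments × $110 = $3,740 ≥ base, so the credit is $0.
Small Business Credit: 4% of the $26,000 excess over $148,500 is $1,040; credit = $4,600 − $1,040 = $3,560.
Total: $5,550 + $3,666 + $0 + $3,560 = $12,776.

$12,776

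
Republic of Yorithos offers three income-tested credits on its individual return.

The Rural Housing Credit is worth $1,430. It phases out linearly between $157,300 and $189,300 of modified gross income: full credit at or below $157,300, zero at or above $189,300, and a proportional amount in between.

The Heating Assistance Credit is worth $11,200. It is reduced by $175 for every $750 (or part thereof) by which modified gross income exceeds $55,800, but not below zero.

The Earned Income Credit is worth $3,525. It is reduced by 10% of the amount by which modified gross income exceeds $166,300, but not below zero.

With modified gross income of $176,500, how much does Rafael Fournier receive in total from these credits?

$3,077

Rural Housing Credit: $176,500 is $19,200 into a $32,000 phase-out range, leaving 12,800/32,000 of the credit: $1,430 × 12,800/32,000 = $572.
Heating Assistance Credit: income exceeds $55,800 by $120,700 → 161 increments × $175 = $28,175 ≥ base, so the credit is $0.
Earned Income Credit: 10% of the $10,200 excess over $166,300 is $1,020; credit = $3,525 − $1,020 = $2,505.
Total: $572 + $0 + $2,505 = $3,077.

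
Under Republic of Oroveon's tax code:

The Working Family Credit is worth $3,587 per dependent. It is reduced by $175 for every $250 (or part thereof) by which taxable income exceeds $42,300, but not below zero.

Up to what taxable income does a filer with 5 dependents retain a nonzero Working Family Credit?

Full credit = 5 × $3,587 = $17,935.
After 102 increments the reduction is 102 × $175 = $17,850, leaving $85; one more increment wipes it out. Increment 102 ends at excess 102 × $250 = $25,500, so the highest qualifying income is $42,300 + $25,500 = $67,800.

$67,800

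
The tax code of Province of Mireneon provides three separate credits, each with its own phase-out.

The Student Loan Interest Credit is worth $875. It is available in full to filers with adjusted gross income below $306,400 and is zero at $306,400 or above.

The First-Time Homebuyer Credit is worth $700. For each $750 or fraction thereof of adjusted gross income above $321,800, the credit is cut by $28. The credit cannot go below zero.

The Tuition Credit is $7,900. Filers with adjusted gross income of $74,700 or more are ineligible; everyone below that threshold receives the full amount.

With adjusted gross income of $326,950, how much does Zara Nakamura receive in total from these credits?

Student Loan Interest Credit: $326,950 meets or exceeds the $306,400 cutoff, so the credit is $0.
First-Time Homebuyer Credit: income exceeds $321,800 by $5,150, which is 7 full-or-partial $750 increments; reduction = 7 × $28 = $196, leaving $504.
Tuition Credit: $326,950 meets or exceeds the $74,700 cutoff, so the credit is $0.
Total: $0 + $504 + $0 = $504.

$504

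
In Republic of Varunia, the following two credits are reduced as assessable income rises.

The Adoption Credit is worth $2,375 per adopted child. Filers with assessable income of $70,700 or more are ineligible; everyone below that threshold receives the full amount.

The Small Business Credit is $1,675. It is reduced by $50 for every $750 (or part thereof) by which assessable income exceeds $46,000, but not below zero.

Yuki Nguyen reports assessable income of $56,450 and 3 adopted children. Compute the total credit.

$8,100

Adoption Credit: base = 3 × $2,375 = $7,125. $56,450 is below the $70,700 cutoff, so the full $7,125 applies.
Small Business Credit: income exceeds $46,000 by $10,450, which is 14 full-or-partial $750 increments; reduction = 14 × $50 = $700, leaving $975.
Total: $7,125 + $975 = $8,100.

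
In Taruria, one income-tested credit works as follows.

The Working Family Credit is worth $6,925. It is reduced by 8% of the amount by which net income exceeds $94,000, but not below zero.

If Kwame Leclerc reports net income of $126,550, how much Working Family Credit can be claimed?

$4,321

Working Family Credit: 8% of the $32,550 excess over $94,000 is $2,604; credit = $6,925 − $2,604 = $4,321.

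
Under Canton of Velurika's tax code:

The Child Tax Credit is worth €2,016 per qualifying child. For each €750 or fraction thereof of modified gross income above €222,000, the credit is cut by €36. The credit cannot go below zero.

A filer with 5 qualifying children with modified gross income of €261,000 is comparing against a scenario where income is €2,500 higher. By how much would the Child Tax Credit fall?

At €261,000 — base = 5 × €2,016 = €10,080. income exceeds €222,000 by €39,000, which is 52 full-or-partial €750 increments; reduction = 52 × €36 = €1,872, leaving €8,208.
At €263,500 — base = 5 × €2,016 = €10,080. income exceeds €222,000 by €41,500, which is 56 full-or-partial €750 increments; reduction = 56 × €36 = €2,016, leaving €8,064.
Lost: €8,208 − €8,064 = €144.

€144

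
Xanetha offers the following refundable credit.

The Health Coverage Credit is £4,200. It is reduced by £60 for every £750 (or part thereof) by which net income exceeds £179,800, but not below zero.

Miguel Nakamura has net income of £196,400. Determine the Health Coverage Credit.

£2,820

Health Coverage Credit: income exceeds £179,800 by £16,600, which is 23 full-or-partial £750 increments; reduction = 23 × £60 = £1,380, leaving £2,820.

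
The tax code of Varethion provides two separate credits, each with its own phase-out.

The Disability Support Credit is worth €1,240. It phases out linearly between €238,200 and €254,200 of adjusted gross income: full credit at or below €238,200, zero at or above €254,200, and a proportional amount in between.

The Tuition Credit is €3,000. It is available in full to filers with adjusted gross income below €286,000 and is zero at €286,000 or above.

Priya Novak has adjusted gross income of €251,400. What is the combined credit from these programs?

Disability Support Credit: €251,400 is €13,200 into a €16,000 phase-out range, leaving 2,800/16,000 of the credit: €1,240 × 2,800/16,000 = €217.
Tuition Credit: €251,400 is below the €286,000 cutoff, so the full €3,000 applies.
Total: €217 + €3,000 = €3,217.

€3,217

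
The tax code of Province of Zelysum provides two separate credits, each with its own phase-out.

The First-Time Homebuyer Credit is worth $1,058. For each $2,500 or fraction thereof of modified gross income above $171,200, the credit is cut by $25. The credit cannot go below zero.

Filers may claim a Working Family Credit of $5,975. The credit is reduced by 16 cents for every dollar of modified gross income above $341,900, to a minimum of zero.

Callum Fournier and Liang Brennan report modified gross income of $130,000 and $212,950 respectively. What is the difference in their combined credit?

Callum ($130,000): First-Time Homebuyer Credit: $130,000 is at or below the $171,200 threshold, so the full $1,058 applies. Working Family Credit: $130,000 is at or below the $341,900 threshold, so the full $5,975 applies. total $1,058 + $5,975 = $7,033
Liang ($212,950): First-Time Homebuyer Credit: income exceeds $171,200 by $41,750, which is 17 full-or-partial $2,500 increments; reduction = 17 × $25 = $425, leaving $633. Working Family Credit: $212,950 is at or below the $341,900 threshold, so the full $5,975 applies. total $633 + $5,975 = $6,608
Difference: |$7,033 − $6,608| = $425.

$425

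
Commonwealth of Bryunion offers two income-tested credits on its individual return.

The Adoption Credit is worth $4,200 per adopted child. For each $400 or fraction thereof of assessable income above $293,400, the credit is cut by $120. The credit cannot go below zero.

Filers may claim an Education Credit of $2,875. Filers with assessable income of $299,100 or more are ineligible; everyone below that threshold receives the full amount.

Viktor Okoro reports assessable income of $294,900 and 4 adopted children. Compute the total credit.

Adoption Credit: base = 4 × $4,200 = $16,800. income exceeds $293,400 by $1,500, which is 4 full-or-partial $400 increments; reduction = 4 × $120 = $480, leaving $16,320.
Education Credit: $294,900 is below the $299,100 cutoff, so the full $2,875 applies.
Total: $16,320 + $2,875 = $19,195.

$19,195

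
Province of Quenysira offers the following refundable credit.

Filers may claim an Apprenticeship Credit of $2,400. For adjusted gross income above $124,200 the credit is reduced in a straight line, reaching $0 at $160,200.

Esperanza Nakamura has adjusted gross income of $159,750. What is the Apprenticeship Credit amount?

$30

Apprenticeship Credit: $159,750 is $35,550 into a $36,000 phase-out range, leaving 450/36,000 of the credit: $2,400 × 450/36,000 = $30.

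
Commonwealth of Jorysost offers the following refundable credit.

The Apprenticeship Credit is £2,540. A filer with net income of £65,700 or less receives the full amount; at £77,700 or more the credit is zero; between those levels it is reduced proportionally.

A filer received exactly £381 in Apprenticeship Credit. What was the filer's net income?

£75,900

£381 is 381/2,540 of the full £2,540, so 2,159/2,540 of the £12,000 range has been used: income = £65,700 + £12,000 × 2,159/2,540 = £75,900.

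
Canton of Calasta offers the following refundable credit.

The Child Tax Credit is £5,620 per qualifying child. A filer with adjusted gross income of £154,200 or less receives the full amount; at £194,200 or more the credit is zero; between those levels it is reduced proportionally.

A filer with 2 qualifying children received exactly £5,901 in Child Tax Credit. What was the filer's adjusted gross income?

Full credit = 2 × £5,620 = £11,240.
£5,901 is 5,901/11,240 of the full £11,240, so 5,339/11,240 of the £40,000 range has been used: income = £154,200 + £40,000 × 5,339/11,240 = £173,200.

£173,200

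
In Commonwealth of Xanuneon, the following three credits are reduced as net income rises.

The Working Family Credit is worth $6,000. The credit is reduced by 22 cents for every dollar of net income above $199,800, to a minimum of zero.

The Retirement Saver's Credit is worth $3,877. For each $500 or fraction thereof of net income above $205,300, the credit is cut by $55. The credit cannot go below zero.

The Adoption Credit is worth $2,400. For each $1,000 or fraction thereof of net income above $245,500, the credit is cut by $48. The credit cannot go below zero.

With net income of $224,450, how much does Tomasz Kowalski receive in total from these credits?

$4,709

Working Family Credit: 22% of the $24,650 excess over $199,800 is $5,423; credit = $6,000 − $5,423 = $577.
Retirement Saver's Credit: income exceeds $205,300 by $19,150, which is 39 full-or-partial $500 increments; reduction = 39 × $55 = $2,145, leaving $1,732.
Adoption Credit: $224,450 is at or below the $245,500 threshold, so the full $2,400 applies.
Total: $577 + $1,732 + $2,400 = $4,709.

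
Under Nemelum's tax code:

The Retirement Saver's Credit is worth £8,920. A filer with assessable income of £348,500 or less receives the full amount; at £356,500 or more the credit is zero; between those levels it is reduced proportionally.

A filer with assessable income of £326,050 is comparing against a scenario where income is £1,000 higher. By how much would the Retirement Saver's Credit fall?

At £326,050 — £326,050 is at or below the £348,500 threshold, so the full £8,920 applies.
At £327,050 — £327,050 is at or below the £348,500 threshold, so the full £8,920 applies.
Lost: £8,920 − £8,920 = £0.

£0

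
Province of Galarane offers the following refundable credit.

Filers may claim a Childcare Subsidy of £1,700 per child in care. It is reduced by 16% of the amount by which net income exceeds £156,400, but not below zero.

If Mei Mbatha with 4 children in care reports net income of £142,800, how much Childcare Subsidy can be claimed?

£6,800

Childcare Subsidy: base = 4 × £1,700 = £6,800. £142,800 is at or below the £156,400 threshold, so the full £6,800 applies.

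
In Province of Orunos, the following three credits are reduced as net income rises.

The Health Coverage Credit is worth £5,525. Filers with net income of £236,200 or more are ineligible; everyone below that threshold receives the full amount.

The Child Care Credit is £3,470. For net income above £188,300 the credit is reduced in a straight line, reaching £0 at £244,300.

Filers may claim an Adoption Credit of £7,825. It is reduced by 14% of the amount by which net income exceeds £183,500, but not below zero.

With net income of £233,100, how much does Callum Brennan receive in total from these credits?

Health Coverage Credit: £233,100 is below the £236,200 cutoff, so the full £5,525 applies.
Child Care Credit: £233,100 is £44,800 into a £56,000 phase-out range, leaving 11,200/56,000 of the credit: £3,470 × 11,200/56,000 = £694.
Adoption Credit: 14% of the £49,600 excess over £183,500 is £6,944; credit = £7,825 − £6,944 = £881.
Total: £5,525 + £694 + £881 = £7,100.

£7,100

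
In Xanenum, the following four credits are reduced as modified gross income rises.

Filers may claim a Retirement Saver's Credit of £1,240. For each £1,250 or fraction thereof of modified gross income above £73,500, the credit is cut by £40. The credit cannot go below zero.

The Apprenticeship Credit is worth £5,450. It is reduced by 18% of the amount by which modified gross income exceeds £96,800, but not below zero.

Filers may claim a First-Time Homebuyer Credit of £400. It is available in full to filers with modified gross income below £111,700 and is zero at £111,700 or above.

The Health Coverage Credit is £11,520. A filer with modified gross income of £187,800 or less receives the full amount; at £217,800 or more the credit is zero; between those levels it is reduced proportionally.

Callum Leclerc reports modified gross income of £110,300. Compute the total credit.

£14,980

Retirement Saver's Credit: income exceeds £73,500 by £36,800, which is 30 full-or-partial £1,250 increments; reduction = 30 × £40 = £1,200, leaving £40.
Apprenticeship Credit: 18% of the £13,500 excess over £96,800 is £2,430; credit = £5,450 − £2,430 = £3,020.
First-Time Homebuyer Credit: £110,300 is below the £111,700 cutoff, so the full £400 applies.
Health Coverage Credit: £110,300 is at or below the £187,800 threshold, so the full £11,520 applies.
Total: £40 + £3,020 + £400 + £11,520 = £14,980.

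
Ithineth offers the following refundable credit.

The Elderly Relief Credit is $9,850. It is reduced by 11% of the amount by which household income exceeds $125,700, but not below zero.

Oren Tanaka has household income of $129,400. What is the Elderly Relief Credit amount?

$9,443

Elderly Relief Credit: 11% of the $3,700 excess over $125,700 is $407; credit = $9,850 − $407 = $9,443.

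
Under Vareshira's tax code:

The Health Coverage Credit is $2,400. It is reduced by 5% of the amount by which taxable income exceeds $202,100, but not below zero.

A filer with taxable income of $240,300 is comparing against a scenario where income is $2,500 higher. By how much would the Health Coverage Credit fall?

At $240,300 — 5% of the $38,200 excess over $202,100 is $1,910; credit = $2,400 − $1,910 = $490.
At $242,800 — 5% of the $40,700 excess over $202,100 is $2,035; credit = $2,400 − $2,035 = $365.
Lost: $490 − $365 = $125.

$125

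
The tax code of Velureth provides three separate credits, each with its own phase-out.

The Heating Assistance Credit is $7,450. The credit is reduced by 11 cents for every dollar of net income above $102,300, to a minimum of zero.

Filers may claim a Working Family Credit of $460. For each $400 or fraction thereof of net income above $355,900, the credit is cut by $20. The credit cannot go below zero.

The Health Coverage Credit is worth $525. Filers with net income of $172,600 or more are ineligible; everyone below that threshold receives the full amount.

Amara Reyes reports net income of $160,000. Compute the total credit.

Heating Assistance Credit: 11% of the $57,700 excess over $102,300 is $6,347; credit = $7,450 − $6,347 = $1,103.
Working Family Credit: $160,000 is at or below the $355,900 threshold, so the full $460 applies.
Health Coverage Credit: $160,000 is below the $172,600 cutoff, so the full $525 applies.
Total: $1,103 + $460 + $525 = $2,088.

$2,088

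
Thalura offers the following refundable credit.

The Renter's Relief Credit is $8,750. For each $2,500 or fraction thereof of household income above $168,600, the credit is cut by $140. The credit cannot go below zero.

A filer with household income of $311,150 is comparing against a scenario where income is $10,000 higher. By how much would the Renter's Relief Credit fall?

At $311,150 — income exceeds $168,600 by $142,550, which is 58 full-or-partial $2,500 increments; reduction = 58 × $140 = $8,120, leaving $630.
At $321,150 — income exceeds $168,600 by $152,550, which is 62 full-or-partial $2,500 increments; reduction = 62 × $140 = $8,680, leaving $70.
Lost: $630 − $70 = $560.

$560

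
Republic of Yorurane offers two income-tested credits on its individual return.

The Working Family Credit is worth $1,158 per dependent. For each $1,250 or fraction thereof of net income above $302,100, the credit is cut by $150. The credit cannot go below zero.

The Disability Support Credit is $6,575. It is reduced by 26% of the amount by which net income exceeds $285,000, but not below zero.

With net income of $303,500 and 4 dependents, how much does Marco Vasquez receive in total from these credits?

$6,097

Working Family Credit: base = 4 × $1,158 = $4,632. income exceeds $302,100 by $1,400, which is 2 full-or-partial $1,250 increments; reduction = 2 × $150 = $300, leaving $4,332.
Disability Support Credit: 26% of the $18,500 excess over $285,000 is $4,810; credit = $6,575 − $4,810 = $1,765.
Total: $4,332 + $1,765 = $6,097.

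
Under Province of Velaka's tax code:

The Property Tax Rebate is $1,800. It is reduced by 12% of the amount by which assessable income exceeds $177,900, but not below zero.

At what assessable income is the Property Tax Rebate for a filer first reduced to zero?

$192,900

The credit falls by 12% of each dollar above $177,900, so it reaches zero when the excess is $1,800 / 12% = $15,000: income = $177,900 + $15,000 = $192,900.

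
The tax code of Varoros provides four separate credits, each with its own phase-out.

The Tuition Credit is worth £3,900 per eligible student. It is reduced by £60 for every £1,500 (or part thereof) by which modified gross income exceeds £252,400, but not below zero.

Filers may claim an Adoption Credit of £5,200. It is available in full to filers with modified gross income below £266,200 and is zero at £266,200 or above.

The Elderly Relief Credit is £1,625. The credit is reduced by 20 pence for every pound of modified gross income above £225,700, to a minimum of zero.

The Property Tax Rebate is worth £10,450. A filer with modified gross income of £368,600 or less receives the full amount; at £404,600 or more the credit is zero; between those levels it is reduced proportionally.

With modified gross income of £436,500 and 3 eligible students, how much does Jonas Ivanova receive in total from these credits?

Tuition Credit: base = 3 × £3,900 = £11,700. income exceeds £252,400 by £184,100, which is 123 full-or-partial £1,500 increments; reduction = 123 × £60 = £7,380, leaving £4,320.
Adoption Credit: £436,500 meets or exceeds the £266,200 cutoff, so the credit is £0.
Elderly Relief Credit: 20% of the £210,800 excess over £225,700 is £42,160 ≥ base, so the credit is £0.
Property Tax Rebate: £436,500 is at or above £404,600, so the credit is £0.
Total: £4,320 + £0 + £0 + £0 = £4,320.

£4,320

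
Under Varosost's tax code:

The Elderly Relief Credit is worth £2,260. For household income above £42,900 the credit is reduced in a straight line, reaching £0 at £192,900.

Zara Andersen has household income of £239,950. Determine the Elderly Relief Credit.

£0

Elderly Relief Credit: £239,950 is at or above £192,900, so the credit is £0.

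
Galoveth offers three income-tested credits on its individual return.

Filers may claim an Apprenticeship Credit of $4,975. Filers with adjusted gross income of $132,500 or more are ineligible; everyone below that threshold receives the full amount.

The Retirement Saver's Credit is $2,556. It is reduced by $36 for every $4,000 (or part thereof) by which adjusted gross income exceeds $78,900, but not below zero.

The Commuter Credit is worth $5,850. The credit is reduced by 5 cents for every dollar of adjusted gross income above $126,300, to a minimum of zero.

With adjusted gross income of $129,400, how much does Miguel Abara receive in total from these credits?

$12,758

Apprenticeship Credit: $129,400 is below the $132,500 cutoff, so the full $4,975 applies.
Retirement Saver's Credit: income exceeds $78,900 by $50,500, which is 13 full-or-partial $4,000 increments; reduction = 13 × $36 = $468, leaving $2,088.
Commuter Credit: 5% of the $3,100 excess over $126,300 is $155; credit = $5,850 − $155 = $5,695.
Total: $4,975 + $2,088 + $5,695 = $12,758.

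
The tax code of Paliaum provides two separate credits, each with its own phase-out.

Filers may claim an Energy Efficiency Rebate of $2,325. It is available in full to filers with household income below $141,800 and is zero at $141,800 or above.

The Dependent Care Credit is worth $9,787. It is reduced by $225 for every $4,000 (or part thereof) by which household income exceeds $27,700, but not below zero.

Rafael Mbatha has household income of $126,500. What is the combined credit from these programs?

$6,487

Energy Efficiency Rebate: $126,500 is below the $141,800 cutoff, so the full $2,325 applies.
Dependent Care Credit: income exceeds $27,700 by $98,800, which is 25 full-or-partial $4,000 increments; reduction = 25 × $225 = $5,625, leaving $4,162.
Total: $2,325 + $4,162 = $6,487.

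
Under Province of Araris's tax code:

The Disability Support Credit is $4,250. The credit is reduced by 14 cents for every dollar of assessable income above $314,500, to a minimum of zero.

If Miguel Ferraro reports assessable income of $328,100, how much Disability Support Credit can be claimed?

Disability Support Credit: 14% of the $13,600 excess over $314,500 is $1,904; credit = $4,250 − $1,904 = $2,346.

$2,346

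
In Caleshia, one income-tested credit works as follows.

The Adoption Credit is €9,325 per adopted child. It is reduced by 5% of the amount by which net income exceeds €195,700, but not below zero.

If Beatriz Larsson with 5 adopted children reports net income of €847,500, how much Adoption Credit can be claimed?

€14,035

Adoption Credit: base = 5 × €9,325 = €46,625. 5% of the €651,800 excess over €195,700 is €32,590; credit = €46,625 − €32,590 = €14,035.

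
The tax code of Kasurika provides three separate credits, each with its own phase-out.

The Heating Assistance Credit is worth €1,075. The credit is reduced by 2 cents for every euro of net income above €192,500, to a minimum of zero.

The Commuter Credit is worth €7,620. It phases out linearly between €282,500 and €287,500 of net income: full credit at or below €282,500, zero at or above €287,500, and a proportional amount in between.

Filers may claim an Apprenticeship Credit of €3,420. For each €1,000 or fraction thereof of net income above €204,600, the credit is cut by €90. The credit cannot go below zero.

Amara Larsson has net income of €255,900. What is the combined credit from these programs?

€7,620

Heating Assistance Credit: 2% of the €63,400 excess over €192,500 is €1,268 ≥ base, so the credit is €0.
Commuter Credit: €255,900 is at or below the €282,500 threshold, so the full €7,620 applies.
Apprenticeship Credit: income exceeds €204,600 by €51,300 → 52 increments × €90 = €4,680 ≥ base, so the credit is €0.
Total: €0 + €7,620 + €0 = €7,620.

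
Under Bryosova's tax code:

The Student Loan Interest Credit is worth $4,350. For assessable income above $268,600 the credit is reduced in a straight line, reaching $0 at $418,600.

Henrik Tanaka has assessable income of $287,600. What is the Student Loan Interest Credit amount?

$3,799

Student Loan Interest Credit: $287,600 is $19,000 into a $150,000 phase-out range, leaving 131,000/150,000 of the credit: $4,350 × 131,000/150,000 = $3,799.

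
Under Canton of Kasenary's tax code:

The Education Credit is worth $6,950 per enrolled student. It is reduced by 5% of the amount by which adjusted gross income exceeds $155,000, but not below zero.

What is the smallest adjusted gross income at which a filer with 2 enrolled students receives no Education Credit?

$433,000

Full credit = 2 × $6,950 = $13,900.
The credit falls by 5% of each dollar above $155,000, so it reaches zero when the excess is $13,900 / 5% = $278,000: income = $155,000 + $278,000 = $433,000.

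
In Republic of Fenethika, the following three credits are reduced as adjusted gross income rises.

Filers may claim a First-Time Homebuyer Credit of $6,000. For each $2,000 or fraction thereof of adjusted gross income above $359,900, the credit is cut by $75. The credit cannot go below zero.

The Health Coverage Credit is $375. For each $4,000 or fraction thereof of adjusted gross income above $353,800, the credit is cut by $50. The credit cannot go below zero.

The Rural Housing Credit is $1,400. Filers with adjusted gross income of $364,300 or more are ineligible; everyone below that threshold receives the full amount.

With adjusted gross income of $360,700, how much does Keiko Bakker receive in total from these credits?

First-Time Homebuyer Credit: income exceeds $359,900 by $800, which is 1 full-or-partial $2,000 increment; reduction = 1 × $75 = $75, leaving $5,925.
Health Coverage Credit: income exceeds $353,800 by $6,900, which is 2 full-or-partial $4,000 increments; reduction = 2 × $50 = $100, leaving $275.
Rural Housing Credit: $360,700 is below the $364,300 cutoff, so the full $1,400 applies.
Total: $5,925 + $275 + $1,400 = $7,600.

$7,600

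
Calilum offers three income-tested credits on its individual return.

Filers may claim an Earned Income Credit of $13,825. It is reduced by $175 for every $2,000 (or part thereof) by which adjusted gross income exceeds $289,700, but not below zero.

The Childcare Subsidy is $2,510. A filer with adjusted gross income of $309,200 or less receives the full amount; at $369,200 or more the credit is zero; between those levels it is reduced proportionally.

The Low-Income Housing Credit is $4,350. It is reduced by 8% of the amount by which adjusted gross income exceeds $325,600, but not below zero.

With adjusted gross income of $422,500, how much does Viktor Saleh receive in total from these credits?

Earned Income Credit: income exceeds $289,700 by $132,800, which is 67 full-or-partial $2,000 increments; reduction = 67 × $175 = $11,725, leaving $2,100.
Childcare Subsidy: $422,500 is at or above $369,200, so the credit is $0.
Low-Income Housing Credit: 8% of the $96,900 excess over $325,600 is $7,752 ≥ base, so the credit is $0.
Total: $2,100 + $0 + $0 = $2,100.

$2,100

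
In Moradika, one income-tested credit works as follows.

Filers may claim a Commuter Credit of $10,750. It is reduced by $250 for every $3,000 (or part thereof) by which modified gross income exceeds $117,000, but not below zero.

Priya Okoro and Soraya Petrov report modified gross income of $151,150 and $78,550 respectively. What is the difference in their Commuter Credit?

$3,000

Priya ($151,150): Commuter Credit: income exceeds $117,000 by $34,150, which is 12 full-or-partial $3,000 increments; reduction = 12 × $250 = $3,000, leaving $7,750.
Soraya ($78,550): Commuter Credit: $78,550 is at or below the $117,000 threshold, so the full $10,750 applies.
Difference: |$7,750 − $10,750| = $3,000.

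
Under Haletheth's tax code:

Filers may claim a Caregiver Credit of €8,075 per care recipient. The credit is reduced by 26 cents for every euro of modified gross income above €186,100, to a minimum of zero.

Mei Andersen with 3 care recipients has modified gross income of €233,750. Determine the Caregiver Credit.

€11,836

Caregiver Credit: base = 3 × €8,075 = €24,225. 26% of the €47,650 excess over €186,100 is €12,389; credit = €24,225 − €12,389 = €11,836.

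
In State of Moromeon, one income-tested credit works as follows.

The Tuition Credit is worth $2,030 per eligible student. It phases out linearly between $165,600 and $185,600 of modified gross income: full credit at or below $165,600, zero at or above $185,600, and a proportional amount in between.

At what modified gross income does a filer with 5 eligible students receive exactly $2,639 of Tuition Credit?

$180,400

Full credit = 5 × $2,030 = $10,150.
$2,639 is 2,639/10,150 of the full $10,150, so 7,511/10,150 of the $20,000 range has been used: income = $165,600 + $20,000 × 7,511/10,150 = $180,400.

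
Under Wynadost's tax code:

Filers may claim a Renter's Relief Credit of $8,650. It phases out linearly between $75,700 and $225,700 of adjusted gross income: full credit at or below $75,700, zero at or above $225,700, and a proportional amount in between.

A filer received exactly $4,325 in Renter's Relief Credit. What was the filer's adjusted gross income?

$4,325 is 4,325/8,650 of the full $8,650, so 4,325/8,650 of the $150,000 range has been used: income = $75,700 + $150,000 × 4,325/8,650 = $150,700.

$150,700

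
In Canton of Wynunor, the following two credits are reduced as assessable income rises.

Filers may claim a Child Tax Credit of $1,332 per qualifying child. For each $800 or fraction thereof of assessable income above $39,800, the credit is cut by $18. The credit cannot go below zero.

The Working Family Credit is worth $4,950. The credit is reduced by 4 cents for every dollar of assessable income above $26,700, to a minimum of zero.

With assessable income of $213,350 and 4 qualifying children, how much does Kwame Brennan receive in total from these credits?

Child Tax Credit: base = 4 × $1,332 = $5,328. income exceeds $39,800 by $173,550, which is 217 full-or-partial $800 increments; reduction = 217 × $18 = $3,906, leaving $1,422.
Working Family Credit: 4% of the $186,650 excess over $26,700 is $7,466 ≥ base, so the credit is $0.
Total: $1,422 + $0 = $1,422.

$1,422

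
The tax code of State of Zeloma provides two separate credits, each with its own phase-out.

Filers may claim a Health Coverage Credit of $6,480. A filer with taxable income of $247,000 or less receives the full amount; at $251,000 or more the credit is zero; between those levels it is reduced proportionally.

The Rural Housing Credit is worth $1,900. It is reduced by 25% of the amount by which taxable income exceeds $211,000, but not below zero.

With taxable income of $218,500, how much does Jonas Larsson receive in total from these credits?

$6,505

Health Coverage Credit: $218,500 is at or below the $247,000 threshold, so the full $6,480 applies.
Rural Housing Credit: 25% of the $7,500 excess over $211,000 is $1,875; credit = $1,900 − $1,875 = $25.
Total: $6,480 + $25 = $6,505.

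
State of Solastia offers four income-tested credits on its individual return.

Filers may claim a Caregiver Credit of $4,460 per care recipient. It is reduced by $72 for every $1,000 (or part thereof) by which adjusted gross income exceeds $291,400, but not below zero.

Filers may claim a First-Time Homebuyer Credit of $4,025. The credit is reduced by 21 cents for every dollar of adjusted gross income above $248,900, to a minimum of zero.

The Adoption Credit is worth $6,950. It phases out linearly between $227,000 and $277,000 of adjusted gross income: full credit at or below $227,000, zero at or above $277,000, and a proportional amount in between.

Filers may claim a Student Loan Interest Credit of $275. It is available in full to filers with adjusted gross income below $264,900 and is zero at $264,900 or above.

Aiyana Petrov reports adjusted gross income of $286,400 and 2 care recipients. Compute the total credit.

Caregiver Credit: base = 2 × $4,460 = $8,920. $286,400 is at or below the $291,400 threshold, so the full $8,920 applies.
First-Time Homebuyer Credit: 21% of the $37,500 excess over $248,900 is $7,875 ≥ base, so the credit is $0.
Adoption Credit: $286,400 is at or above $277,000, so the credit is $0.
Student Loan Interest Credit: $286,400 meets or exceeds the $264,900 cutoff, so the credit is $0.
Total: $8,920 + $0 + $0 + $0 = $8,920.

$8,920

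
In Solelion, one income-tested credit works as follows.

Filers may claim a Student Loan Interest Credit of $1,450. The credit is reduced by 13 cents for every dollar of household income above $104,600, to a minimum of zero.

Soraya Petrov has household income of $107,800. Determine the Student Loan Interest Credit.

$1,034

Student Loan Interest Credit: 13% of the $3,200 excess over $104,600 is $416; credit = $1,450 − $416 = $1,034.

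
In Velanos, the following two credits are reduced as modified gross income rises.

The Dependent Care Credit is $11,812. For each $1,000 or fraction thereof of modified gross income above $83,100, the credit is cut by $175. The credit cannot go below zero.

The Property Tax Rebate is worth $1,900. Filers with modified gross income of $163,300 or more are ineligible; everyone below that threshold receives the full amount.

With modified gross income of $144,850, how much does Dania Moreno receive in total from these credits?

$2,862

Dependent Care Credit: income exceeds $83,100 by $61,750, which is 62 full-or-partial $1,000 increments; reduction = 62 × $175 = $10,850, leaving $962.
Property Tax Rebate: $144,850 is below the $163,300 cutoff, so the full $1,900 applies.
Total: $962 + $1,900 = $2,862.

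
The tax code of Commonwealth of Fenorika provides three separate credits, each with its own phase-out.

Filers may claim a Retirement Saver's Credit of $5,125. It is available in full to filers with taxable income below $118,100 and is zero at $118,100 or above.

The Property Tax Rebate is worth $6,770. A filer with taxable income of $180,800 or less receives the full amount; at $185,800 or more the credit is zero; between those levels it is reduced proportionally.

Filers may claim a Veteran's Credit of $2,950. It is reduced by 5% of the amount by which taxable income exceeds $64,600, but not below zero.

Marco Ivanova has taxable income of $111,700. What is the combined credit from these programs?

Retirement Saver's Credit: $111,700 is below the $118,100 cutoff, so the full $5,125 applies.
Property Tax Rebate: $111,700 is at or below the $180,800 threshold, so the full $6,770 applies.
Veteran's Credit: 5% of the $47,100 excess over $64,600 is $2,355; credit = $2,950 − $2,355 = $595.
Total: $5,125 + $6,770 + $595 = $12,490.

$12,490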